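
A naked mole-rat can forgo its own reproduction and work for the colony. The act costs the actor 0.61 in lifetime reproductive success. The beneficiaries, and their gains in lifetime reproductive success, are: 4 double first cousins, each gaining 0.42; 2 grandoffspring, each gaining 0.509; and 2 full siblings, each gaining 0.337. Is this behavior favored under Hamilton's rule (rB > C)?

Yes

Hamilton's rule: the trait is favored when the sum of r·B over every recipient exceeds the actor's cost C.
r to a double first cousin = 1/4 (double first cousins share both grandparent pairs — four paths of length 4: r = 4·(1/2)^4 = 1/4).
r to a grandoffspring = 0.25 (two parent–offspring links: r = (1/2)^2 = 1/4).
r to a full sibling = 1/2 (full sibs share both parents — two paths of length 2: r = 2·(1/2)^2 = 1/2).
Summing one r·B term per recipient: 4·0.25·0.42 + 2·0.25·0.509 + 2·0.5·0.337 = 1.0115.
1.0115 > 0.61: the indirect benefit exceeds the cost.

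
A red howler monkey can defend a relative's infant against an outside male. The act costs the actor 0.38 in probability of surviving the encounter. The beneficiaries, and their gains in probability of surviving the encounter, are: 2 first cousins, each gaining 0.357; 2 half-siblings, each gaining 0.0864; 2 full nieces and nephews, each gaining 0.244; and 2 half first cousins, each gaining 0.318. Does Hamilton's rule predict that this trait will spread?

Hamilton's rule: the trait is favored when the sum of r·B over every recipient exceeds the actor's cost C.
r to a first cousin = 0.125 (first cousins share one grandparent pair — two paths of length 4: r = 2·(1/2)^4 = 1/8).
r to a half-sibling = 1/4 (half-sibs share one parent — one path of length 2: r = (1/2)^2 = 1/4).
r to a full niece or nephew = 0.25 (full aunt/uncle↔niece/nephew: two paths of length 3 through the shared grandparent pair: r = 2·(1/2)^3 = 1/4).
r to a half first cousin = 0.0625 (half first cousins share one grandparent — one path of length 4: r = (1/2)^4 = 1/16).
Summing one r·B term per recipient: 2·0.125·0.357 + 2·0.25·0.0864 + 2·0.25·0.244 + 2·0.0625·0.318 = 0.2942.
0.2942 < 0.38: the indirect benefit is less than the cost.

No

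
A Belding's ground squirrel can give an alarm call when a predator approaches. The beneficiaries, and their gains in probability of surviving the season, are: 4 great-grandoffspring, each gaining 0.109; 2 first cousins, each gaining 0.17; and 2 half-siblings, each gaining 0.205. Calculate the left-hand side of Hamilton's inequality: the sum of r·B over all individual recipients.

r to a great-grandoffspring = 0.125 (three parent–offspring links: r = (1/2)^3 = 1/8).
r to a first cousin = 1/8 (first cousins share one grandparent pair — two paths of length 4: r = 2·(1/2)^4 = 1/8).
r to a half-sibling = 1/4 (half-sibs share one parent — one path of length 2: r = (1/2)^2 = 1/4).
Summing one r·B term per recipient: 4·0.125·0.109 + 2·0.125·0.17 + 2·0.25·0.205 = 0.1995.

0.1995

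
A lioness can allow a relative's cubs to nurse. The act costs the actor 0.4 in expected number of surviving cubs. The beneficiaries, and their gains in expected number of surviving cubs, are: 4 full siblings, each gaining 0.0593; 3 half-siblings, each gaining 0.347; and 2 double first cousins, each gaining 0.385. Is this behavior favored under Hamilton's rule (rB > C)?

Hamilton's rule: the trait is favored when the sum of r·B over every recipient exceeds the actor's cost C.
r to a full sibling = 1/2 (full sibs share both parents — two paths of length 2: r = 2·(1/2)^2 = 1/2).
r to a half-sibling = 0.25 (half-sibs share one parent — one path of length 2: r = (1/2)^2 = 1/4).
r to a double first cousin = 0.25 (double first cousins share both grandparent pairs — four paths of length 4: r = 4·(1/2)^4 = 1/4).
Summing one r·B term per recipient: 4·0.5·0.0593 + 3·0.25·0.347 + 2·0.25·0.385 = 0.57135.
0.57135 > 0.4: the indirect benefit exceeds the cost.

Yes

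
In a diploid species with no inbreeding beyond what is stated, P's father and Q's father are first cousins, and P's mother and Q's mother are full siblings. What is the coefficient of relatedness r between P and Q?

Independent pedigree routes through distinct common ancestors add.
P and Q are related in two ways: second cousins through their fathers (r = 1/32) and first cousins through their mothers (r = 1/8).
r = 1/32 + 1/8 = 0.15625.

0.15625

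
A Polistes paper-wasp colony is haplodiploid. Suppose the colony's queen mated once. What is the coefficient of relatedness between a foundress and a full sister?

0.75

Haplodiploid full sisters inherit their father's entire haploid genome identically (contributing 1/2) and on average half of their mother's contribution (1/2 · 1/2 = 1/4); r = 1/2 + 1/4 = 3/4.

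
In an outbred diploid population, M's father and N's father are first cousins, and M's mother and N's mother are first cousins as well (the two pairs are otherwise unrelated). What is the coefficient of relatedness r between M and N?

0.0625

Relatedness sums over independent paths through distinct common ancestors.
M and N are related in two ways: second cousins through their fathers (r = 1/32) and second cousins through their mothers (r = 1/32).
r = 1/32 + 1/32 = 0.0625.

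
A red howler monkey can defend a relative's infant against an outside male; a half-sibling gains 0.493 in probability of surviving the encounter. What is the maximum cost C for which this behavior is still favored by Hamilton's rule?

0.12325

r to a half-sibling = 1/4 (half-sibs share one parent — one path of length 2: r = (1/2)^2 = 1/4).
Hamilton's rule: n·r·B > C, so the trait is favored while C < n·r·B = 1·0.25·0.493 = 0.12325.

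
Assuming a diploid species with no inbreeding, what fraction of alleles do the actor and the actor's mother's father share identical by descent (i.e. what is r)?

0.25

Each parent–offspring link contributes a factor of 1/2, and independent paths through distinct common ancestors add.
Two parent–offspring links: r = (1/2)^2 = 1/4.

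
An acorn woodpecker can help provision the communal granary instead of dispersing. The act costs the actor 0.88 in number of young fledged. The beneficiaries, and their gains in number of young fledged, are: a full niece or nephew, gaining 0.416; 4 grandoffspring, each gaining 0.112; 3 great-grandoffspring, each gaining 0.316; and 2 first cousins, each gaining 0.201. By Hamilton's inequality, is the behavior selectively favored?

No

Hamilton's rule: the trait is favored when the sum of r·B over every recipient exceeds the actor's cost C.
r to a full niece or nephew = 1/4 (full aunt/uncle↔niece/nephew: two paths of length 3 through the shared grandparent pair: r = 2·(1/2)^3 = 1/4).
r to a grandoffspring = 0.25 (two parent–offspring links: r = (1/2)^2 = 1/4).
r to a great-grandoffspring = 1/8 (three parent–offspring links: r = (1/2)^3 = 1/8).
r to a first cousin = 0.125 (first cousins share one grandparent pair — two paths of length 4: r = 2·(1/2)^4 = 1/8).
Summing one r·B term per recipient: 1·0.25·0.416 + 4·0.25·0.112 + 3·0.125·0.316 + 2·0.125·0.201 = 0.38475.
0.38475 < 0.88: the indirect benefit is less than the cost.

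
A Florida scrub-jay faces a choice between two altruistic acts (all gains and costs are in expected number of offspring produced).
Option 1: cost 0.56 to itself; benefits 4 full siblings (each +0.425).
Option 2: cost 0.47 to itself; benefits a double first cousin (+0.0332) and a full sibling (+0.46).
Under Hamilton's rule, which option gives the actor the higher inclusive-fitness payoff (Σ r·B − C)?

Option 1

Option 1: r to a full sibling = 0.5.
Option 1: Σ r·B − C = (4·0.5·0.425) − 0.56 = 0.29.
Option 2: r to a double first cousin = 0.25.
Option 2: r to a full sibling = 0.5.
Option 2: Σ r·B − C = (1·0.25·0.0332 + 1·0.5·0.46) − 0.47 = -0.2317.
Option 1 has the higher net inclusive-fitness payoff.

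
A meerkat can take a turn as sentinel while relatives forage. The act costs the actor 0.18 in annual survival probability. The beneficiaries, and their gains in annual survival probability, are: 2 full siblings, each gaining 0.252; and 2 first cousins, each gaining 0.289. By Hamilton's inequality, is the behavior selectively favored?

Yes

Hamilton's rule: the trait is favored when the sum of r·B over every recipient exceeds the actor's cost C.
r to a full sibling = 1/2 (full sibs share both parents — two paths of length 2: r = 2·(1/2)^2 = 1/2).
r to a first cousin = 0.125 (first cousins share one grandparent pair — two paths of length 4: r = 2·(1/2)^4 = 1/8).
Summing one r·B term per recipient: 2·0.5·0.252 + 2·0.125·0.289 = 0.32425.
0.32425 > 0.18: the indirect benefit exceeds the cost.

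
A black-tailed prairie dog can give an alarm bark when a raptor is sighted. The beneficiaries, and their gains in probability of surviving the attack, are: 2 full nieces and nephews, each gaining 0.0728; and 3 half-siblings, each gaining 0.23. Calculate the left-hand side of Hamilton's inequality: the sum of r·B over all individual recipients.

0.2089

r to a full niece or nephew = 1/4 (full aunt/uncle↔niece/nephew: two paths of length 3 through the shared grandparent pair: r = 2·(1/2)^3 = 1/4).
r to a half-sibling = 0.25 (half-sibs share one parent — one path of length 2: r = (1/2)^2 = 1/4).
Summing one r·B term per recipient: 2·0.25·0.0728 + 3·0.25·0.23 = 0.2089.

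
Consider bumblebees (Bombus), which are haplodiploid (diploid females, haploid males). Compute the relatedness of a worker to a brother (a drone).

Her haploid brother carries none of their father's genes and a random half of their mother's genome; that half matches the maternal half of her own genome with probability 1/2: r = 1/2 · 1/2 = 1/4.

0.25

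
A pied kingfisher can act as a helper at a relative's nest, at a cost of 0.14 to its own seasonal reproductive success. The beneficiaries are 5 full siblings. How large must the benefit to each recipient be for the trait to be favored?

0.056

r to a full sibling = 0.5 (full sibs share both parents — two paths of length 2: r = 2·(1/2)^2 = 1/2).
Hamilton's rule with n recipients of equal r: n·r·B > C, so B > C/(n·r) = 0.14/(5·0.5) = 0.056.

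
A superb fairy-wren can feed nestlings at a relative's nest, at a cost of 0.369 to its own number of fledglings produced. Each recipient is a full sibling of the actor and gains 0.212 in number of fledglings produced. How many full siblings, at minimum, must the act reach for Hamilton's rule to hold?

r to a full sibling = 0.5 (full sibs share both parents — two paths of length 2: r = 2·(1/2)^2 = 1/2).
Hamilton's rule: n·r·B > C  ⇒  n > C/(r·B) = 0.369/(0.5·0.212) = 3.481.
The smallest integer exceeding 3.481 is 4.

4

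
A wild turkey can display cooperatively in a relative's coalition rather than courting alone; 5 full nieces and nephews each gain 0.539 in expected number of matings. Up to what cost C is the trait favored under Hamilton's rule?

0.67375

r to a full niece or nephew = 0.25 (full aunt/uncle↔niece/nephew: two paths of length 3 through the shared grandparent pair: r = 2·(1/2)^3 = 1/4).
Hamilton's rule: n·r·B > C, so the trait is favored while C < n·r·B = 5·0.25·0.539 = 0.67375.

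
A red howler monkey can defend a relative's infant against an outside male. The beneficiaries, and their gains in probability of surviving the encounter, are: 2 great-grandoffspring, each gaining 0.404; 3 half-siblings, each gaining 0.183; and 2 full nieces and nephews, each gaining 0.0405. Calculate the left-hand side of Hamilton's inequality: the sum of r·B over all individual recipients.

r to a great-grandoffspring = 1/8 (three parent–offspring links: r = (1/2)^3 = 1/8).
r to a half-sibling = 0.25 (half-sibs share one parent — one path of length 2: r = (1/2)^2 = 1/4).
r to a full niece or nephew = 1/4 (full aunt/uncle↔niece/nephew: two paths of length 3 through the shared grandparent pair: r = 2·(1/2)^3 = 1/4).
Summing one r·B term per recipient: 2·0.125·0.404 + 3·0.25·0.183 + 2·0.25·0.0405 = 0.2585.

0.2585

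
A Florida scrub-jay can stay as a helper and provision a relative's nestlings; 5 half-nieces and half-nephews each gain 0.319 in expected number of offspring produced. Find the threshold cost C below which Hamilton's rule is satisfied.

0.199375

r to a half-niece or half-nephew = 1/8 (half-aunt/uncle↔niece/nephew: one path of length 3: r = (1/2)^3 = 1/8).
Hamilton's rule: n·r·B > C, so the trait is favored while C < n·r·B = 5·0.125·0.319 = 0.199375.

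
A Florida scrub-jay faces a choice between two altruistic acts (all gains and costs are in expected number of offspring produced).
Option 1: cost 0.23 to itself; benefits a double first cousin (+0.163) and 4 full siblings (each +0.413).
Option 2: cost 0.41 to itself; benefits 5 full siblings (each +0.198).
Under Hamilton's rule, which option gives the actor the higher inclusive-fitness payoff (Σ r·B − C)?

Option 1: r to a double first cousin = 0.25.
Option 1: r to a full sibling = 0.5.
Option 1: Σ r·B − C = (1·0.25·0.163 + 4·0.5·0.413) − 0.23 = 0.63675.
Option 2: r to a full sibling = 0.5.
Option 2: Σ r·B − C = (5·0.5·0.198) − 0.41 = 0.085.
Option 1 has the higher net inclusive-fitness payoff.

Option 1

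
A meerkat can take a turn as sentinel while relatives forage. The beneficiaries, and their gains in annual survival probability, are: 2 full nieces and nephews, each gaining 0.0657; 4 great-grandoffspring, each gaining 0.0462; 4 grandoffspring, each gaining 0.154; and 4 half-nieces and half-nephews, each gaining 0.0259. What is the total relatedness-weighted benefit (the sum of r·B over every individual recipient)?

0.2229

r to a full niece or nephew = 1/4 (full aunt/uncle↔niece/nephew: two paths of length 3 through the shared grandparent pair: r = 2·(1/2)^3 = 1/4).
r to a great-grandoffspring = 0.125 (three parent–offspring links: r = (1/2)^3 = 1/8).
r to a grandoffspring = 0.25 (two parent–offspring links: r = (1/2)^2 = 1/4).
r to a half-niece or half-nephew = 1/8 (half-aunt/uncle↔niece/nephew: one path of length 3: r = (1/2)^3 = 1/8).
Summing one r·B term per recipient: 2·0.25·0.0657 + 4·0.125·0.0462 + 4·0.25·0.154 + 4·0.125·0.0259 = 0.2229.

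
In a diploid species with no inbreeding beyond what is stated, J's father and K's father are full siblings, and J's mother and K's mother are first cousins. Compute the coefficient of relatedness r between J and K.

With two independent routes of shared ancestry, r is the sum of the two contributions.
J and K are related in two ways: first cousins through their fathers (r = 1/8) and second cousins through their mothers (r = 1/32).
r = 1/8 + 1/32 = 5/32 = 0.15625.

0.15625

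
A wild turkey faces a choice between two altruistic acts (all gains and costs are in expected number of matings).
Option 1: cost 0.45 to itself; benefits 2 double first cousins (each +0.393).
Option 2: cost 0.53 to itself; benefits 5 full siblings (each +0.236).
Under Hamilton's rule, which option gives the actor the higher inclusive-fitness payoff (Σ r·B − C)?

Option 2

Option 1: r to a double first cousin = 0.25.
Option 1: Σ r·B − C = (2·0.25·0.393) − 0.45 = -0.2535.
Option 2: r to a full sibling = 0.5.
Option 2: Σ r·B − C = (5·0.5·0.236) − 0.53 = 0.06.
Option 2 has the higher net inclusive-fitness payoff.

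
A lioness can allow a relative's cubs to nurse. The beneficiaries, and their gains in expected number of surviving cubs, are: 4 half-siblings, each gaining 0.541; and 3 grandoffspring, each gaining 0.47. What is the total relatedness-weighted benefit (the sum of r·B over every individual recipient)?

0.8935

r to a half-sibling = 0.25 (half-sibs share one parent — one path of length 2: r = (1/2)^2 = 1/4).
r to a grandoffspring = 0.25 (two parent–offspring links: r = (1/2)^2 = 1/4).
Summing one r·B term per recipient: 4·0.25·0.541 + 3·0.25·0.47 = 0.8935.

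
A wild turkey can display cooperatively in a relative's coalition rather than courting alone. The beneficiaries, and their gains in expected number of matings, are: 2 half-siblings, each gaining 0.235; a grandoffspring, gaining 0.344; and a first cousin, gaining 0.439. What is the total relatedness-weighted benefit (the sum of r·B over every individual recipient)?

0.258375

r to a half-sibling = 0.25 (half-sibs share one parent — one path of length 2: r = (1/2)^2 = 1/4).
r to a grandoffspring = 1/4 (two parent–offspring links: r = (1/2)^2 = 1/4).
r to a first cousin = 0.125 (first cousins share one grandparent pair — two paths of length 4: r = 2·(1/2)^4 = 1/8).
Summing one r·B term per recipient: 2·0.25·0.235 + 1·0.25·0.344 + 1·0.125·0.439 = 0.258375.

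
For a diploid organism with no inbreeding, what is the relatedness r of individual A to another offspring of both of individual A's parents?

0.5

Each parent–offspring link contributes a factor of 1/2, and independent paths through distinct common ancestors add.
Full sibs share both parents — two paths of length 2: r = 2·(1/2)^2 = 1/2.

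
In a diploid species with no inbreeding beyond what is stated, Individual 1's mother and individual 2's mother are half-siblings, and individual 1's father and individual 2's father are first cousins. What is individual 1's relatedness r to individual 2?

0.09375

Relatedness sums over independent paths through distinct common ancestors.
Individual 1 and individual 2 are related in two ways: half first cousins through their mothers (r = 1/16) and second cousins through their fathers (r = 1/32).
r = 1/16 + 1/32 = 3/32 = 0.09375.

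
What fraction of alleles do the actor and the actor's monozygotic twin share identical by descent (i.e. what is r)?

Each parent–offspring link contributes a factor of 1/2, and independent paths through distinct common ancestors add.
Monozygotic twins share every allele identical by descent: r = 1.

1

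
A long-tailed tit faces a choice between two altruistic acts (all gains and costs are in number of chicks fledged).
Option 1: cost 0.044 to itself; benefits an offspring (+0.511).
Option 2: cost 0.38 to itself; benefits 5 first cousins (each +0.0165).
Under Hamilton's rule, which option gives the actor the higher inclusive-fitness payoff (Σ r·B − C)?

Option 1

Option 1: r to an offspring = 0.5.
Option 1: Σ r·B − C = (1·0.5·0.511) − 0.044 = 0.2115.
Option 2: r to a first cousin = 0.125.
Option 2: Σ r·B − C = (5·0.125·0.0165) − 0.38 = -0.3696875.
Option 1 has the higher net inclusive-fitness payoff.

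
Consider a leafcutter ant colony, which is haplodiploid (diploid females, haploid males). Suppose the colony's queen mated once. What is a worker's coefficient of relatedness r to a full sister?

Haplodiploid full sisters inherit their father's entire haploid genome identically (contributing 1/2) and on average half of their mother's contribution (1/2 · 1/2 = 1/4); r = 1/2 + 1/4 = 3/4.

0.75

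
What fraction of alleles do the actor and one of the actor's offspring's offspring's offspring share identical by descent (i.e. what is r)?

Each parent–offspring link contributes a factor of 1/2, and independent paths through distinct common ancestors add.
Three parent–offspring links: r = (1/2)^3 = 1/8.

0.125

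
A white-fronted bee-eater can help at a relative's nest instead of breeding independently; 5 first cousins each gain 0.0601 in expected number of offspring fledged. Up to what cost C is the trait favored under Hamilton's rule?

r to a first cousin = 1/8 (first cousins share one grandparent pair — two paths of length 4: r = 2·(1/2)^4 = 1/8).
Hamilton's rule: n·r·B > C, so the trait is favored while C < n·r·B = 5·0.125·0.0601 = 0.0375625.

0.0375625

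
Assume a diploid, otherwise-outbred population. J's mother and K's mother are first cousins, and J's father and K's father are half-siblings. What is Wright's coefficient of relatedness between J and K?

Wright's path rule: contributions from independent ancestry routes add.
J and K are related in two ways: second cousins through their mothers (r = 1/32) and half first cousins through their fathers (r = 1/16).
r = 1/32 + 1/16 = 0.09375.

0.09375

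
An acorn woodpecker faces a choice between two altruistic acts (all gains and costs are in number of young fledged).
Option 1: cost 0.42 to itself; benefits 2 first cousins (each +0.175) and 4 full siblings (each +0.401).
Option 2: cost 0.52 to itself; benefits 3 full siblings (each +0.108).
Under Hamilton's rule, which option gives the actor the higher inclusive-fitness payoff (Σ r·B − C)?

Option 1: r to a first cousin = 0.125.
Option 1: r to a full sibling = 0.5.
Option 1: Σ r·B − C = (2·0.125·0.175 + 4·0.5·0.401) − 0.42 = 0.42575.
Option 2: r to a full sibling = 0.5.
Option 2: Σ r·B − C = (3·0.5·0.108) − 0.52 = -0.358.
Option 1 has the higher net inclusive-fitness payoff.

Option 1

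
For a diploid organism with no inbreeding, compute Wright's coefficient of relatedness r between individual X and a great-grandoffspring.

0.125

Three parent–offspring links: r = (1/2)^3 = 1/8.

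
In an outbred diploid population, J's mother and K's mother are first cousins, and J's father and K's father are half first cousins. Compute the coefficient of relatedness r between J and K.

Wright's path rule: contributions from independent ancestry routes add.
J and K are related in two ways: second cousins through their mothers (r = 1/32) and half second cousins through their fathers (r = 1/64).
r = 1/32 + 1/64 = 3/64 = 0.046875.

0.046875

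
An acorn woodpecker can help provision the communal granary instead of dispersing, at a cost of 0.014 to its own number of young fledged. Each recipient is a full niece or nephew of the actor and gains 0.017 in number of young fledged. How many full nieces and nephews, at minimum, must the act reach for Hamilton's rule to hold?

r to a full niece or nephew = 0.25 (full aunt/uncle↔niece/nephew: two paths of length 3 through the shared grandparent pair: r = 2·(1/2)^3 = 1/4).
Hamilton's rule: n·r·B > C  ⇒  n > C/(r·B) = 0.014/(0.25·0.017) = 3.294.
The smallest integer exceeding 3.294 is 4.

4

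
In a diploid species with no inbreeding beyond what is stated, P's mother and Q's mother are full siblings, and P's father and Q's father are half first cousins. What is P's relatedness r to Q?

0.140625

Independent pedigree routes through distinct common ancestors add.
P and Q are related in two ways: first cousins through their mothers (r = 1/8) and half second cousins through their fathers (r = 1/64).
r = 1/8 + 1/64 = 0.140625.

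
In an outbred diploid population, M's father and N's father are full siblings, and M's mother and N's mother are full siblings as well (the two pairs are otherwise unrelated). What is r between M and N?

0.25

With two independent routes of shared ancestry, r is the sum of the two contributions.
M and N are related in two ways: first cousins through their fathers (r = 1/8) and first cousins through their mothers (r = 1/8) — i.e. double first cousins.
r = 1/8 + 1/8 = 0.25.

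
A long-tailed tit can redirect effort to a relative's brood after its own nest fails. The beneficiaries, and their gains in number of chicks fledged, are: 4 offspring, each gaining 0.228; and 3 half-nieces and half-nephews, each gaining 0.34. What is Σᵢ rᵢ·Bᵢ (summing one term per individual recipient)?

0.5835

r to an offspring = 0.5 (one parent–offspring link: r = (1/2)^1 = 1/2).
r to a half-niece or half-nephew = 0.125 (half-aunt/uncle↔niece/nephew: one path of length 3: r = (1/2)^3 = 1/8).
Summing one r·B term per recipient: 4·0.5·0.228 + 3·0.125·0.34 = 0.5835.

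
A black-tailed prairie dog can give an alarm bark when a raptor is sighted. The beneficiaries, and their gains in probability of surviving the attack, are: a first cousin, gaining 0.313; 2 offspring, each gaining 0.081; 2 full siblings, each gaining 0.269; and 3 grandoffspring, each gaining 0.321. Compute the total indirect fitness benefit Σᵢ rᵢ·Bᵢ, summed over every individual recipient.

0.629875

r to a first cousin = 1/8 (first cousins share one grandparent pair — two paths of length 4: r = 2·(1/2)^4 = 1/8).
r to an offspring = 0.5 (one parent–offspring link: r = (1/2)^1 = 1/2).
r to a full sibling = 0.5 (full sibs share both parents — two paths of length 2: r = 2·(1/2)^2 = 1/2).
r to a grandoffspring = 0.25 (two parent–offspring links: r = (1/2)^2 = 1/4).
Summing one r·B term per recipient: 1·0.125·0.313 + 2·0.5·0.081 + 2·0.5·0.269 + 3·0.25·0.321 = 0.629875.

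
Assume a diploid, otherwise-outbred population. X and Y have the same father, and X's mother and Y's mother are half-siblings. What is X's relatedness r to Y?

Wright's path rule: contributions from independent ancestry routes add.
X and Y are related in two ways: half-sibs through their shared father (r = 1/4) and half first cousins through their mothers (r = 1/16).
r = 1/4 + 1/16 = 0.3125.

0.3125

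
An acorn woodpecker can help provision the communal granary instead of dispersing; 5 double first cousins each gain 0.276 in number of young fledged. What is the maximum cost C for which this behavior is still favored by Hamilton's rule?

r to a double first cousin = 0.25 (double first cousins share both grandparent pairs — four paths of length 4: r = 4·(1/2)^4 = 1/4).
Hamilton's rule: n·r·B > C, so the trait is favored while C < n·r·B = 5·0.25·0.276 = 0.345.

0.345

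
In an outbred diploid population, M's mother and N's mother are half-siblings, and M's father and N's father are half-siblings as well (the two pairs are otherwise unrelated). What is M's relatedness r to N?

0.125

Independent pedigree routes through distinct common ancestors add.
M and N are related in two ways: half first cousins through their mothers (r = 1/16) and half first cousins through their fathers (r = 1/16).
r = 1/16 + 1/16 = 1/8 = 0.125.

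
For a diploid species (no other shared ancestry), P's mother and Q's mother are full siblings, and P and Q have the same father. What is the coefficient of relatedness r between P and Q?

0.375

Independent pedigree routes through distinct common ancestors add.
P and Q are related in two ways: first cousins through their mothers (r = 1/8) and half-sibs through their shared father (r = 1/4).
r = 1/8 + 1/4 = 0.375.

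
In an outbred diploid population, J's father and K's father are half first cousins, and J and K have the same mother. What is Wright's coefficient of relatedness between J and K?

0.265625

Relatedness sums over independent paths through distinct common ancestors.
J and K are related in two ways: half second cousins through their fathers (r = 1/64) and half-sibs through their shared mother (r = 1/4).
r = 1/64 + 1/4 = 0.265625.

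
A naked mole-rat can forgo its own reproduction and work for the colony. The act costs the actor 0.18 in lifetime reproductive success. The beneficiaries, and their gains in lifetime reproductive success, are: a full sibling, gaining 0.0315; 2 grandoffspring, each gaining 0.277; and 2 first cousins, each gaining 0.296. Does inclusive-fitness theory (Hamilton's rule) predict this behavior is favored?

Hamilton's rule: the trait is favored when the sum of r·B over every recipient exceeds the actor's cost C.
r to a full sibling = 1/2 (full sibs share both parents — two paths of length 2: r = 2·(1/2)^2 = 1/2).
r to a grandoffspring = 1/4 (two parent–offspring links: r = (1/2)^2 = 1/4).
r to a first cousin = 1/8 (first cousins share one grandparent pair — two paths of length 4: r = 2·(1/2)^4 = 1/8).
Summing one r·B term per recipient: 1·0.5·0.0315 + 2·0.25·0.277 + 2·0.125·0.296 = 0.22825.
0.22825 > 0.18: the indirect benefit exceeds the cost.

Yes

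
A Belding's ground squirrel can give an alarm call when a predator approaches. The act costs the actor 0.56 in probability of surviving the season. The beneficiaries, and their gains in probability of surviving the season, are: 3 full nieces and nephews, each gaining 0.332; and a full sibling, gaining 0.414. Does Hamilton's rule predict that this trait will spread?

Hamilton's rule: the trait is favored when the sum of r·B over every recipient exceeds the actor's cost C.
r to a full niece or nephew = 0.25 (full aunt/uncle↔niece/nephew: two paths of length 3 through the shared grandparent pair: r = 2·(1/2)^3 = 1/4).
r to a full sibling = 1/2 (full sibs share both parents — two paths of length 2: r = 2·(1/2)^2 = 1/2).
Summing one r·B term per recipient: 3·0.25·0.332 + 1·0.5·0.414 = 0.456.
0.456 < 0.56: the indirect benefit is less than the cost.

No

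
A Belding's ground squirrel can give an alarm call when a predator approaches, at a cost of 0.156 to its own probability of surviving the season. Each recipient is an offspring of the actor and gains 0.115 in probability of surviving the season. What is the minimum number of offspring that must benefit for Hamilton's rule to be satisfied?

r to an offspring = 1/2 (one parent–offspring link: r = (1/2)^1 = 1/2).
Hamilton's rule: n·r·B > C  ⇒  n > C/(r·B) = 0.156/(0.5·0.115) = 2.713.
The smallest integer exceeding 2.713 is 3.

3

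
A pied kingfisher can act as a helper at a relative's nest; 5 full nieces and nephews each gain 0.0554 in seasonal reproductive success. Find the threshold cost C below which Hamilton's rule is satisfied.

0.06925

r to a full niece or nephew = 0.25 (full aunt/uncle↔niece/nephew: two paths of length 3 through the shared grandparent pair: r = 2·(1/2)^3 = 1/4).
Hamilton's rule: n·r·B > C, so the trait is favored while C < n·r·B = 5·0.25·0.0554 = 0.06925.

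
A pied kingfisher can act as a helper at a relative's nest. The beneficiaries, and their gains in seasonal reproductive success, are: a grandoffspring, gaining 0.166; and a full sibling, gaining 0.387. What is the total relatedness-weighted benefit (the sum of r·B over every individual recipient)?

0.235

r to a grandoffspring = 1/4 (two parent–offspring links: r = (1/2)^2 = 1/4).
r to a full sibling = 1/2 (full sibs share both parents — two paths of length 2: r = 2·(1/2)^2 = 1/2).
Summing one r·B term per recipient: 1·0.25·0.166 + 1·0.5·0.387 = 0.235.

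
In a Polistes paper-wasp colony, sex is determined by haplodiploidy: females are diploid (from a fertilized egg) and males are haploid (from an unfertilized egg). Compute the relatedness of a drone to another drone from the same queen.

0.5

Haploid brothers each carry a random half of the queen's diploid genome, so on average they share half: r = 1/2.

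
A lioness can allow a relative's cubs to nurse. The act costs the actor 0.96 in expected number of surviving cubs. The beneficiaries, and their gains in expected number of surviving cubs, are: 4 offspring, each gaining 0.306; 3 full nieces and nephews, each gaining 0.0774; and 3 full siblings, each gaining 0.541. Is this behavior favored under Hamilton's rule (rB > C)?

Yes

Hamilton's rule: the trait is favored when the sum of r·B over every recipient exceeds the actor's cost C.
r to an offspring = 0.5 (one parent–offspring link: r = (1/2)^1 = 1/2).
r to a full niece or nephew = 1/4 (full aunt/uncle↔niece/nephew: two paths of length 3 through the shared grandparent pair: r = 2·(1/2)^3 = 1/4).
r to a full sibling = 0.5 (full sibs share both parents — two paths of length 2: r = 2·(1/2)^2 = 1/2).
Summing one r·B term per recipient: 4·0.5·0.306 + 3·0.25·0.0774 + 3·0.5·0.541 = 1.48155.
1.48155 > 0.96: the indirect benefit exceeds the cost.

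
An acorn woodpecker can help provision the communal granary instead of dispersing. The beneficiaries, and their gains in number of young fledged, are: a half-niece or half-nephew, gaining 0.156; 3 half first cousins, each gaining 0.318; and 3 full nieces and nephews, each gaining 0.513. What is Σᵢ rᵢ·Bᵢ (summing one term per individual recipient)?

0.463875

r to a half-niece or half-nephew = 1/8 (half-aunt/uncle↔niece/nephew: one path of length 3: r = (1/2)^3 = 1/8).
r to a half first cousin = 1/16 (half first cousins share one grandparent — one path of length 4: r = (1/2)^4 = 1/16).
r to a full niece or nephew = 0.25 (full aunt/uncle↔niece/nephew: two paths of length 3 through the shared grandparent pair: r = 2·(1/2)^3 = 1/4).
Summing one r·B term per recipient: 1·0.125·0.156 + 3·0.0625·0.318 + 3·0.25·0.513 = 0.463875.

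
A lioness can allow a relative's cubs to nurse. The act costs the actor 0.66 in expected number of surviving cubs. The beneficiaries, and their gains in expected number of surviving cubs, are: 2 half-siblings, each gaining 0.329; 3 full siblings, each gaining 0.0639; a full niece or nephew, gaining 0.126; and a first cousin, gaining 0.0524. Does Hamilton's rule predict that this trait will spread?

Hamilton's rule: the trait is favored when the sum of r·B over every recipient exceeds the actor's cost C.
r to a half-sibling = 0.25 (half-sibs share one parent — one path of length 2: r = (1/2)^2 = 1/4).
r to a full sibling = 0.5 (full sibs share both parents — two paths of length 2: r = 2·(1/2)^2 = 1/2).
r to a full niece or nephew = 0.25 (full aunt/uncle↔niece/nephew: two paths of length 3 through the shared grandparent pair: r = 2·(1/2)^3 = 1/4).
r to a first cousin = 0.125 (first cousins share one grandparent pair — two paths of length 4: r = 2·(1/2)^4 = 1/8).
Summing one r·B term per recipient: 2·0.25·0.329 + 3·0.5·0.0639 + 1·0.25·0.126 + 1·0.125·0.0524 = 0.2984.
0.2984 < 0.66: the indirect benefit is less than the cost.

No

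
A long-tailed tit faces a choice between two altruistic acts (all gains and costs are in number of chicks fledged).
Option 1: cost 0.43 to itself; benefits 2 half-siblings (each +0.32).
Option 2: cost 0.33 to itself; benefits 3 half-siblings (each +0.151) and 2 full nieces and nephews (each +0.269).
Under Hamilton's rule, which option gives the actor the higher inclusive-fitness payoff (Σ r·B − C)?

Option 2

Option 1: r to a half-sibling = 0.25.
Option 1: Σ r·B − C = (2·0.25·0.32) − 0.43 = -0.27.
Option 2: r to a half-sibling = 0.25.
Option 2: r to a full niece or nephew = 0.25.
Option 2: Σ r·B − C = (3·0.25·0.151 + 2·0.25·0.269) − 0.33 = -0.08225.
Option 2 has the higher net inclusive-fitness payoff.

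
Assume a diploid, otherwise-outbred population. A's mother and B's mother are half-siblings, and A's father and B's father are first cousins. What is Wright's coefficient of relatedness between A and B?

Independent pedigree routes through distinct common ancestors add.
A and B are related in two ways: half first cousins through their mothers (r = 1/16) and second cousins through their fathers (r = 1/32).
r = 1/16 + 1/32 = 3/32 = 0.09375.

0.09375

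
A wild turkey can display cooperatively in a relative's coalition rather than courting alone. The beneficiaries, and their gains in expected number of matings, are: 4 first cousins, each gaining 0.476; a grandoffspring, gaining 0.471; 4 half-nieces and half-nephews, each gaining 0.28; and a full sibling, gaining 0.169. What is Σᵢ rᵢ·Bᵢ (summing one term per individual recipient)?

0.58025

r to a first cousin = 0.125 (first cousins share one grandparent pair — two paths of length 4: r = 2·(1/2)^4 = 1/8).
r to a grandoffspring = 0.25 (two parent–offspring links: r = (1/2)^2 = 1/4).
r to a half-niece or half-nephew = 1/8 (half-aunt/uncle↔niece/nephew: one path of length 3: r = (1/2)^3 = 1/8).
r to a full sibling = 0.5 (full sibs share both parents — two paths of length 2: r = 2·(1/2)^2 = 1/2).
Summing one r·B term per recipient: 4·0.125·0.476 + 1·0.25·0.471 + 4·0.125·0.28 + 1·0.5·0.169 = 0.58025.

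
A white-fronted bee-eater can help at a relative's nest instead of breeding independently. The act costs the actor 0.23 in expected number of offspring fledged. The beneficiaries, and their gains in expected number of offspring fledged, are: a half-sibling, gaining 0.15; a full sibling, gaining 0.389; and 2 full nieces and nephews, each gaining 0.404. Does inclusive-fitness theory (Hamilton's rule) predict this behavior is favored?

Yes

Hamilton's rule: the trait is favored when the sum of r·B over every recipient exceeds the actor's cost C.
r to a half-sibling = 0.25 (half-sibs share one parent — one path of length 2: r = (1/2)^2 = 1/4).
r to a full sibling = 1/2 (full sibs share both parents — two paths of length 2: r = 2·(1/2)^2 = 1/2).
r to a full niece or nephew = 1/4 (full aunt/uncle↔niece/nephew: two paths of length 3 through the shared grandparent pair: r = 2·(1/2)^3 = 1/4).
Summing one r·B term per recipient: 1·0.25·0.15 + 1·0.5·0.389 + 2·0.25·0.404 = 0.434.
0.434 > 0.23: the indirect benefit exceeds the cost.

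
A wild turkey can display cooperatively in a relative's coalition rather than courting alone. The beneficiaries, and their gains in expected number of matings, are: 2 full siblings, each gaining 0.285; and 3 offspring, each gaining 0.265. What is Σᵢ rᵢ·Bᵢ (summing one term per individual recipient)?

r to a full sibling = 1/2 (full sibs share both parents — two paths of length 2: r = 2·(1/2)^2 = 1/2).
r to an offspring = 0.5 (one parent–offspring link: r = (1/2)^1 = 1/2).
Summing one r·B term per recipient: 2·0.5·0.285 + 3·0.5·0.265 = 0.6825.

0.6825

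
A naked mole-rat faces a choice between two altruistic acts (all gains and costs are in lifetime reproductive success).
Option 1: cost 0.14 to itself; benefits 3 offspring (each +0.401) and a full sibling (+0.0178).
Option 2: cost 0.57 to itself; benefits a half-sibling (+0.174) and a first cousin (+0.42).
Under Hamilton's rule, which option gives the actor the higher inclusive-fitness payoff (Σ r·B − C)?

Option 1: r to an offspring = 0.5.
Option 1: r to a full sibling = 0.5.
Option 1: Σ r·B − C = (3·0.5·0.401 + 1·0.5·0.0178) − 0.14 = 0.4704.
Option 2: r to a half-sibling = 0.25.
Option 2: r to a first cousin = 0.125.
Option 2: Σ r·B − C = (1·0.25·0.174 + 1·0.125·0.42) − 0.57 = -0.474.
Option 1 has the higher net inclusive-fitness payoff.

Option 1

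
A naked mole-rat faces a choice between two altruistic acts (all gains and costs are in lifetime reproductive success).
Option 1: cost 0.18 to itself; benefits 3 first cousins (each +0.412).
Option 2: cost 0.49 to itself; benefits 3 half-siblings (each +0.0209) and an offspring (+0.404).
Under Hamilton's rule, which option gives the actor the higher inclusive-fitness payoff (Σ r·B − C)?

Option 1

Option 1: r to a first cousin = 0.125.
Option 1: Σ r·B − C = (3·0.125·0.412) − 0.18 = -0.0255.
Option 2: r to a half-sibling = 0.25.
Option 2: r to an offspring = 0.5.
Option 2: Σ r·B − C = (3·0.25·0.0209 + 1·0.5·0.404) − 0.49 = -0.272325.
Option 1 has the higher net inclusive-fitness payoff.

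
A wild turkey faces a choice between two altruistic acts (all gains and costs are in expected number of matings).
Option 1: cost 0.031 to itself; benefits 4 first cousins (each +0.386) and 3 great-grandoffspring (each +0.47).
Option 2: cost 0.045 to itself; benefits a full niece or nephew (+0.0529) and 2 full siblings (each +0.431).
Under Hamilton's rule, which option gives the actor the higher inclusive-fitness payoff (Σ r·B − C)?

Option 2

Option 1: r to a first cousin = 0.125.
Option 1: r to a great-grandoffspring = 0.125.
Option 1: Σ r·B − C = (4·0.125·0.386 + 3·0.125·0.47) − 0.031 = 0.33825.
Option 2: r to a full niece or nephew = 0.25.
Option 2: r to a full sibling = 0.5.
Option 2: Σ r·B − C = (1·0.25·0.0529 + 2·0.5·0.431) − 0.045 = 0.399225.
Option 2 has the higher net inclusive-fitness payoff.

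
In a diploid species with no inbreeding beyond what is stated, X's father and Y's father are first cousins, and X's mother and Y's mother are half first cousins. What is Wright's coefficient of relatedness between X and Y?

Wright's path rule: contributions from independent ancestry routes add.
X and Y are related in two ways: second cousins through their fathers (r = 1/32) and half second cousins through their mothers (r = 1/64).
r = 1/32 + 1/64 = 0.046875.

0.046875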